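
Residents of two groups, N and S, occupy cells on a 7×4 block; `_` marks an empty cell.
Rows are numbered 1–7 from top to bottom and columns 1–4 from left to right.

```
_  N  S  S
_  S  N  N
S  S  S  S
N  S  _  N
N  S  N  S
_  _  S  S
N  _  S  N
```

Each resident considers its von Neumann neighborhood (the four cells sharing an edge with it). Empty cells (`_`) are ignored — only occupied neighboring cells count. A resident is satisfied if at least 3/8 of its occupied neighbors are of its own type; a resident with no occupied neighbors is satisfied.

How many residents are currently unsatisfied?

(1,2)N 0/2 unhappy
(1,3)S 1/3 unhappy
(1,4)S 1/2 ok
(2,2)S 1/3 unhappy
(2,3)N 1/4 unhappy
(2,4)N 1/3 unhappy
(3,1)S 1/2 ok
(3,2)S 4/4 ok
(3,3)S 2/3 ok
(3,4)S 1/3 unhappy
(4,1)N 1/3 unhappy
(4,2)S 2/3 ok
(4,4)N 0/2 unhappy
(5,1)N 1/2 ok
(5,2)S 1/3 unhappy
(5,3)N 0/3 unhappy
(5,4)S 1/3 unhappy
(6,3)S 2/3 ok
(6,4)S 2/3 ok
(7,1)N 0/0 ok
(7,3)S 1/2 ok
(7,4)N 0/2 unhappy
Unsatisfied: (1,2), (1,3), (2,2), (2,3), (2,4), (3,4), (4,1), (4,4), (5,2), (5,3), (5,4), (7,4) — 12 in total.

12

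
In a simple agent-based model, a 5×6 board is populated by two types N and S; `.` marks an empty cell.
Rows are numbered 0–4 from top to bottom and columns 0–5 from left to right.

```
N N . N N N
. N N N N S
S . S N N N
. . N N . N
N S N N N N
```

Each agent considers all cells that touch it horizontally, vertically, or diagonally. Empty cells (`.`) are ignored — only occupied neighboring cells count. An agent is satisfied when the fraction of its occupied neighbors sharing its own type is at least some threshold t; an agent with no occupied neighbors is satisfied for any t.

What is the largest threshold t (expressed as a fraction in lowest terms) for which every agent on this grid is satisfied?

0/1

Row 0: (0,0)N 2/2 · (0,1)N 3/3 · (0,3)N 4/4 · (0,4)N 4/5 · (0,5)N 2/3
Row 1: (1,1)N 3/5 · (1,2)N 5/6 · (1,3)N 6/7 · (1,4)N 7/8 · (1,5)S 0/5
Row 2: (2,0)S 0/1 · (2,2)S 0/6 · (2,3)N 6/7 · (2,4)N 6/7 · (2,5)N 3/4
Row 3: (3,2)N 4/6 · (3,3)N 6/7 · (3,5)N 4/4
Row 4: (4,0)N 0/1 · (4,1)S 0/3 · (4,2)N 3/4 · (4,3)N 4/4 · (4,4)N 4/4 · (4,5)N 2/2
The smallest same-type fraction is 0/5 at (1,5), which reduces to 0/1. Any threshold above that leaves this agent unsatisfied.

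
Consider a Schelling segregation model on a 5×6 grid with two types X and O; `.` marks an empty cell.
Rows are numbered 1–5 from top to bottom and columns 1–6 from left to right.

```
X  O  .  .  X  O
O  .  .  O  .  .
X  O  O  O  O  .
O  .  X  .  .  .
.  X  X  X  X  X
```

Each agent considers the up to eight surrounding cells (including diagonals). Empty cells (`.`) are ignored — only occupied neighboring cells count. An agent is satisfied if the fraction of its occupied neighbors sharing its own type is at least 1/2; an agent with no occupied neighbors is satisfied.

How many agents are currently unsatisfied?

5

(1,1)X 0/2 not
(1,2)O 1/2 satisfied
(1,5)X 0/2 not
(1,6)O 0/1 not
(2,1)O 2/4 satisfied
(2,4)O 3/4 satisfied
(3,1)X 0/3 not
(3,2)O 3/5 satisfied
(3,3)O 3/4 satisfied
(3,4)O 3/4 satisfied
(3,5)O 2/2 satisfied
(4,1)O 1/3 not
(4,3)X 3/6 satisfied
(5,2)X 2/3 satisfied
(5,3)X 3/3 satisfied
(5,4)X 3/3 satisfied
(5,5)X 2/2 satisfied
(5,6)X 1/1 satisfied
Unsatisfied: (1,1), (1,5), (1,6), (3,1), (4,1) — 5 in total.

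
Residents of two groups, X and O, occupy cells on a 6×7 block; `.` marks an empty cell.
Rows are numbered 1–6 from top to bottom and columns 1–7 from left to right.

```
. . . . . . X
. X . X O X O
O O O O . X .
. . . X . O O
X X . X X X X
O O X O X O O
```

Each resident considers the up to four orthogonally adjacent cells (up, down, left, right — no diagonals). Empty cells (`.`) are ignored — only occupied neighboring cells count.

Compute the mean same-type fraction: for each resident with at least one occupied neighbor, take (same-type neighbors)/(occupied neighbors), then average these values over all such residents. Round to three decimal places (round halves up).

0.395

Row 1: (1,7)X 0/1
Row 2: (2,2)X 0/1 · (2,4)X 0/2 · (2,5)O 0/2 · (2,6)X 1/3 · (2,7)O 0/2
Row 3: (3,1)O 1/1 · (3,2)O 2/3 · (3,3)O 2/2 · (3,4)O 1/3 · (3,6)X 1/2
Row 4: (4,4)X 1/2 · (4,6)O 1/3 · (4,7)O 1/2
Row 5: (5,1)X 1/2 · (5,2)X 1/2 · (5,4)X 2/3 · (5,5)X 3/3 · (5,6)X 2/4 · (5,7)X 1/3
Row 6: (6,1)O 1/2 · (6,2)O 1/3 · (6,3)X 0/2 · (6,4)O 0/3 · (6,5)X 1/3 · (6,6)O 1/3 · (6,7)O 1/2
Sum over 27 residents: 0/1 + 0/1 + 0/2 + 0/2 + 1/3 + 0/2 + 1/1 + 2/3 + 2/2 + 1/3 + 1/2 + 1/2 + 1/3 + 1/2 + 1/2 + 1/2 + 2/3 + 3/3 + 2/4 + 1/3 + 1/2 + 1/3 + 0/2 + 0/3 + 1/3 + 1/3 + 1/2 = 32/3; mean = 32/3 ÷ 27 = 32/81 = 0.395061… → 0.395.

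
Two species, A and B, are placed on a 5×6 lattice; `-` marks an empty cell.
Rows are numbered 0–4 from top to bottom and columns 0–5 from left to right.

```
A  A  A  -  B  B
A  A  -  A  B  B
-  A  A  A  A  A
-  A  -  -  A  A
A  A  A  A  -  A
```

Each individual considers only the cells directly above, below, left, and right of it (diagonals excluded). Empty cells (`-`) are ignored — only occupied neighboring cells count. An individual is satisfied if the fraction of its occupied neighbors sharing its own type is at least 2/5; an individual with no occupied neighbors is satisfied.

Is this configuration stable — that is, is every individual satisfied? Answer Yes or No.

Row 0: (0,0)A 2/2 ok · (0,1)A 3/3 ok · (0,2)A 1/1 ok · (0,4)B 2/2 ok · (0,5)B 2/2 ok
Row 1: (1,0)A 2/2 ok · (1,1)A 3/3 ok · (1,3)A 1/2 ok · (1,4)B 2/4 ok · (1,5)B 2/3 ok
Row 2: (2,1)A 3/3 ok · (2,2)A 2/2 ok · (2,3)A 3/3 ok · (2,4)A 3/4 ok · (2,5)A 2/3 ok
Row 3: (3,1)A 2/2 ok · (3,4)A 2/2 ok · (3,5)A 3/3 ok
Row 4: (4,0)A 1/1 ok · (4,1)A 3/3 ok · (4,2)A 2/2 ok · (4,3)A 1/1 ok · (4,5)A 1/1 ok
All meet the threshold, so the configuration is stable.

Yes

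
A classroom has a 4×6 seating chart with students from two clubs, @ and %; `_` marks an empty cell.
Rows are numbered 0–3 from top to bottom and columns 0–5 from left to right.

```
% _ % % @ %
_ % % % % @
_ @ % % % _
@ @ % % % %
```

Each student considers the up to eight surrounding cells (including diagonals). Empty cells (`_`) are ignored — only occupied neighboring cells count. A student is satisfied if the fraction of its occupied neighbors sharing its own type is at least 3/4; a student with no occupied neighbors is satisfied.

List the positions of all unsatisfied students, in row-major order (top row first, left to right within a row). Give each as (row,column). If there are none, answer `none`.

Row 0: (0,0)% 1/1 ok · (0,2)% 4/4 ok · (0,3)% 4/5 ok · (0,4)@ 1/5 unhappy · (0,5)% 1/3 unhappy
Row 1: (1,1)% 4/5 ok · (1,2)% 6/7 ok · (1,3)% 7/8 ok · (1,4)% 5/7 unhappy · (1,5)@ 1/4 unhappy
Row 2: (2,1)@ 2/6 unhappy · (2,2)% 6/8 ok · (2,3)% 8/8 ok · (2,4)% 6/7 ok
Row 3: (3,0)@ 2/2 ok · (3,1)@ 2/4 unhappy · (3,2)% 3/5 unhappy · (3,3)% 5/5 ok · (3,4)% 4/4 ok · (3,5)% 2/2 ok

(0,4), (0,5), (1,4), (1,5), (2,1), (3,1), (3,2)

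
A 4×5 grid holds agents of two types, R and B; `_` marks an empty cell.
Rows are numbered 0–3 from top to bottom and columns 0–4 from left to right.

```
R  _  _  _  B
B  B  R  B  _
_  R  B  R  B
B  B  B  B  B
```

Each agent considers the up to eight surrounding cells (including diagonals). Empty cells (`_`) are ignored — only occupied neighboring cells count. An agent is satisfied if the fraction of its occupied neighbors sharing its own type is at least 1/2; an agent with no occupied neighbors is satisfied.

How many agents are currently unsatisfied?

6

(0,0)R 0/2 not
(0,4)B 1/1 satisfied
(1,0)B 1/3 not
(1,1)B 2/5 not
(1,2)R 2/5 not
(1,3)B 3/5 satisfied
(2,1)R 1/7 not
(2,2)B 5/8 satisfied
(2,3)R 1/7 not
(2,4)B 3/4 satisfied
(3,0)B 1/2 satisfied
(3,1)B 3/4 satisfied
(3,2)B 3/5 satisfied
(3,3)B 4/5 satisfied
(3,4)B 2/3 satisfied
Unsatisfied: (0,0), (1,0), (1,1), (1,2), (2,1), (2,3) — 6 in total.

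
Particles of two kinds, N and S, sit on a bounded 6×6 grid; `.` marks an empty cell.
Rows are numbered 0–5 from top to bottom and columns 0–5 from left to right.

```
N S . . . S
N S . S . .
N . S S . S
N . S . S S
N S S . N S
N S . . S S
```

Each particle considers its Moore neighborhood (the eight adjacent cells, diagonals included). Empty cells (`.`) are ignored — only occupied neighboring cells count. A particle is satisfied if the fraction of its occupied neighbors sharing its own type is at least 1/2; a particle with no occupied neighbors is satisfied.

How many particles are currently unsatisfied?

(0,0)N 1/3 not
(0,1)S 1/3 not
(0,5)S 0/0 satisfied
(1,0)N 2/4 satisfied
(1,1)S 2/5 not
(1,3)S 2/2 satisfied
(2,0)N 2/3 satisfied
(2,2)S 4/4 satisfied
(2,3)S 4/4 satisfied
(2,5)S 2/2 satisfied
(3,0)N 2/3 satisfied
(3,2)S 4/4 satisfied
(3,4)S 4/5 satisfied
(3,5)S 3/4 satisfied
(4,0)N 2/4 satisfied
(4,1)S 3/6 satisfied
(4,2)S 3/3 satisfied
(4,4)N 0/5 not
(4,5)S 4/5 satisfied
(5,0)N 1/3 not
(5,1)S 2/4 satisfied
(5,4)S 2/3 satisfied
(5,5)S 2/3 satisfied
Unsatisfied: (0,0), (0,1), (1,1), (4,4), (5,0) — 5 in total.

5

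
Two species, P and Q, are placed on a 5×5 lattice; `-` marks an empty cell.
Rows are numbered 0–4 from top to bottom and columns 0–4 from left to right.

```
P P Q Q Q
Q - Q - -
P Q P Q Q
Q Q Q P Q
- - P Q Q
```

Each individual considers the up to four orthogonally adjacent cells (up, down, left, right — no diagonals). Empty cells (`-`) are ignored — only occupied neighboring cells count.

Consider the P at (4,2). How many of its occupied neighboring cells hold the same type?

0

Occupied neighbors of (4,2): (3,2)=Q, (4,3)=Q.
Same type (P): 0 of 2.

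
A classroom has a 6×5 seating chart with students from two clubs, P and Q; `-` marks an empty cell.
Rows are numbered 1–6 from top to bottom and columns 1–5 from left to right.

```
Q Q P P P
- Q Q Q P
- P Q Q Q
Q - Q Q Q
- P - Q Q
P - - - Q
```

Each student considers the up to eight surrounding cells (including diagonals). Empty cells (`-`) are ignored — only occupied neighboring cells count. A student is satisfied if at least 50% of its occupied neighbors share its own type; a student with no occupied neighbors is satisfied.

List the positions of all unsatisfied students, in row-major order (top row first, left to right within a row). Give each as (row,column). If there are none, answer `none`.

(1,3), (2,5), (3,2), (4,1), (5,2)

Row 1: (1,1)Q 2/2 ✓ · (1,2)Q 3/4 ✓ · (1,3)P 1/5 ✗ · (1,4)P 3/5 ✓ · (1,5)P 2/3 ✓
Row 2: (2,2)Q 4/6 ✓ · (2,3)Q 5/8 ✓ · (2,4)Q 4/8 ✓ · (2,5)P 2/5 ✗
Row 3: (3,2)P 0/5 ✗ · (3,3)Q 6/7 ✓ · (3,4)Q 7/8 ✓ · (3,5)Q 4/5 ✓
Row 4: (4,1)Q 0/2 ✗ · (4,3)Q 4/6 ✓ · (4,4)Q 7/7 ✓ · (4,5)Q 5/5 ✓
Row 5: (5,2)P 1/3 ✗ · (5,4)Q 5/5 ✓ · (5,5)Q 4/4 ✓
Row 6: (6,1)P 1/1 ✓ · (6,5)Q 2/2 ✓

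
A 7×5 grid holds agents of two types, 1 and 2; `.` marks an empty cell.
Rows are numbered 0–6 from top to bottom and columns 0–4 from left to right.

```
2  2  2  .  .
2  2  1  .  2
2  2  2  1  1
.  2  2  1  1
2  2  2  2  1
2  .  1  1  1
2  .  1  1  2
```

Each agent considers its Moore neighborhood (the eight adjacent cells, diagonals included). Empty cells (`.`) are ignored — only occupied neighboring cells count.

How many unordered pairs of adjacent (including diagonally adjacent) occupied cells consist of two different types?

Scan each occupied cell's neighbors to the right and below (and the two forward diagonals) so each pair is counted once.
Row 0: 2(0,0)–2(0,1)= 2(0,0)–2(1,0)= 2(0,0)–2(1,1)= 2(0,1)–2(0,2)= 2(0,1)–2(1,1)= 2(0,1)–1(1,2)≠ 2(0,1)–2(1,0)= 2(0,2)–1(1,2)≠ 2(0,2)–2(1,1)=  → 2/9 unlike.
Row 1: 2(1,0)–2(1,1)= 2(1,0)–2(2,0)= 2(1,0)–2(2,1)= 2(1,1)–1(1,2)≠ 2(1,1)–2(2,1)= 2(1,1)–2(2,2)= 2(1,1)–2(2,0)= 1(1,2)–2(2,2)≠ 1(1,2)–1(2,3)= 1(1,2)–2(2,1)≠ 2(1,4)–1(2,4)≠ 2(1,4)–1(2,3)≠  → 5/12 unlike.
Row 2: 2(2,0)–2(2,1)= 2(2,0)–2(3,1)= 2(2,1)–2(2,2)= 2(2,1)–2(3,1)= 2(2,1)–2(3,2)= 2(2,2)–1(2,3)≠ 2(2,2)–2(3,2)= 2(2,2)–1(3,3)≠ 2(2,2)–2(3,1)= 1(2,3)–1(2,4)= 1(2,3)–1(3,3)= 1(2,3)–1(3,4)= 1(2,3)–2(3,2)≠ 1(2,4)–1(3,4)= 1(2,4)–1(3,3)=  → 3/15 unlike.
Row 3: 2(3,1)–2(3,2)= 2(3,1)–2(4,1)= 2(3,1)–2(4,2)= 2(3,1)–2(4,0)= 2(3,2)–1(3,3)≠ 2(3,2)–2(4,2)= 2(3,2)–2(4,3)= 2(3,2)–2(4,1)= 1(3,3)–1(3,4)= 1(3,3)–2(4,3)≠ 1(3,3)–1(4,4)= 1(3,3)–2(4,2)≠ 1(3,4)–1(4,4)= 1(3,4)–2(4,3)≠  → 4/14 unlike.
Row 4: 2(4,0)–2(4,1)= 2(4,0)–2(5,0)= 2(4,1)–2(4,2)= 2(4,1)–1(5,2)≠ 2(4,1)–2(5,0)= 2(4,2)–2(4,3)= 2(4,2)–1(5,2)≠ 2(4,2)–1(5,3)≠ 2(4,3)–1(4,4)≠ 2(4,3)–1(5,3)≠ 2(4,3)–1(5,4)≠ 2(4,3)–1(5,2)≠ 1(4,4)–1(5,4)= 1(4,4)–1(5,3)=  → 7/14 unlike.
Row 5: 2(5,0)–2(6,0)= 1(5,2)–1(5,3)= 1(5,2)–1(6,2)= 1(5,2)–1(6,3)= 1(5,3)–1(5,4)= 1(5,3)–1(6,3)= 1(5,3)–2(6,4)≠ 1(5,3)–1(6,2)= 1(5,4)–2(6,4)≠ 1(5,4)–1(6,3)=  → 2/10 unlike.
Row 6: 1(6,2)–1(6,3)= 1(6,3)–2(6,4)≠  → 1/2 unlike.
Total adjacent occupied pairs: 76; unlike-type pairs: 24.

24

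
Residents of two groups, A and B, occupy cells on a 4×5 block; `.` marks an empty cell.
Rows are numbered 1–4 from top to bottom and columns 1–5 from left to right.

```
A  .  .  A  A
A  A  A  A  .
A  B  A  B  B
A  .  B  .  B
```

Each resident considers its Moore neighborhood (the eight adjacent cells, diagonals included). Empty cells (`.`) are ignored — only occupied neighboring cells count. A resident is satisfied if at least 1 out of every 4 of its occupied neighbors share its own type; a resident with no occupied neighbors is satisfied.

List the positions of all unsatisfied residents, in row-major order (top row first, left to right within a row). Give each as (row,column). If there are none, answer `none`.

(3,2)

(1,1)A 2/2 ✓
(1,4)A 3/3 ✓
(1,5)A 2/2 ✓
(2,1)A 3/4 ✓
(2,2)A 5/6 ✓
(2,3)A 4/6 ✓
(2,4)A 4/6 ✓
(3,1)A 3/4 ✓
(3,2)B 1/7 ✗
(3,3)A 3/6 ✓
(3,4)B 3/6 ✓
(3,5)B 2/3 ✓
(4,1)A 1/2 ✓
(4,3)B 2/3 ✓
(4,5)B 2/2 ✓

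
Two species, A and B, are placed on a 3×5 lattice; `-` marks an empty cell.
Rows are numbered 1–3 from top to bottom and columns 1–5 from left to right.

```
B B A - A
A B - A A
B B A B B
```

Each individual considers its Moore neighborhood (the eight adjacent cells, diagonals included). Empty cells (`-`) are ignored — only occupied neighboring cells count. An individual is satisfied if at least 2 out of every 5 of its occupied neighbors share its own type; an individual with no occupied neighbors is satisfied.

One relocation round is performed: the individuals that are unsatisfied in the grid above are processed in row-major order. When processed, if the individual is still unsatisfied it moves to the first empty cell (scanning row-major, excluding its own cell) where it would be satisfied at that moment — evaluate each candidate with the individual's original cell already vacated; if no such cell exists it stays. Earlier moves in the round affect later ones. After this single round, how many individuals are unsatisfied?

0

Initially unsatisfied (in order): (1,3), (2,1), (3,3), (3,4), (3,5).
  (1,3) → (1,4).
  (2,1) → (1,3).
  (3,3) → (2,3).
  (3,4) → (2,1).
  (3,5) → (3,3).
Resulting grid:
B B A A A
B B A A A
B B B - -
All satisfied now.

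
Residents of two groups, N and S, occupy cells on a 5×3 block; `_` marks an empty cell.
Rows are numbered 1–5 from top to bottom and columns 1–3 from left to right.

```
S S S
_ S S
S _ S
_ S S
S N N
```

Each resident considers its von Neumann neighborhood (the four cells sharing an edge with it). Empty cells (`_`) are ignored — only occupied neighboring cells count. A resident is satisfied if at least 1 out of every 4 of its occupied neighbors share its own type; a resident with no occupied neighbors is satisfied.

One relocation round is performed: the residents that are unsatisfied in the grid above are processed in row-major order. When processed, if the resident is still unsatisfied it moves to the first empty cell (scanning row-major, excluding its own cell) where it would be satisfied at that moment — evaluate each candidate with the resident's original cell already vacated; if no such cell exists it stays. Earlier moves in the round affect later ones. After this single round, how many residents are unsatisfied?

0

Initially unsatisfied (in order): (5,1).
  (5,1) → (2,1).
Resulting grid:
S S S
S S S
S _ S
_ S S
_ N N
All satisfied now.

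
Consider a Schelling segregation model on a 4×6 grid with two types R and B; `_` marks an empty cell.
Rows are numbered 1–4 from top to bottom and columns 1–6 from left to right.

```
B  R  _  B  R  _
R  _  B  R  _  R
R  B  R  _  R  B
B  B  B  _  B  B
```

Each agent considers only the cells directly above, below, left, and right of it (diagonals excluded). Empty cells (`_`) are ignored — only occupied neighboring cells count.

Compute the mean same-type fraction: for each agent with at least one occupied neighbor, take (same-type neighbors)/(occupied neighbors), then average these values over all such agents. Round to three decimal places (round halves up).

0.278

(1,1)B 0/2
(1,2)R 0/1
(1,4)B 0/2
(1,5)R 0/1
(2,1)R 1/2
(2,3)B 0/2
(2,4)R 0/2
(2,6)R 0/1
(3,1)R 1/3
(3,2)B 1/3
(3,3)R 0/3
(3,5)R 0/2
(3,6)B 1/3
(4,1)B 1/2
(4,2)B 3/3
(4,3)B 1/2
(4,5)B 1/2
(4,6)B 2/2
Sum over 18 agents: 0/2 + 0/1 + 0/2 + 0/1 + 1/2 + 0/2 + 0/2 + 0/1 + 1/3 + 1/3 + 0/3 + 0/2 + 1/3 + 1/2 + 3/3 + 1/2 + 1/2 + 2/2 = 5; mean = 5 ÷ 18 = 5/18 = 0.277777… → 0.278.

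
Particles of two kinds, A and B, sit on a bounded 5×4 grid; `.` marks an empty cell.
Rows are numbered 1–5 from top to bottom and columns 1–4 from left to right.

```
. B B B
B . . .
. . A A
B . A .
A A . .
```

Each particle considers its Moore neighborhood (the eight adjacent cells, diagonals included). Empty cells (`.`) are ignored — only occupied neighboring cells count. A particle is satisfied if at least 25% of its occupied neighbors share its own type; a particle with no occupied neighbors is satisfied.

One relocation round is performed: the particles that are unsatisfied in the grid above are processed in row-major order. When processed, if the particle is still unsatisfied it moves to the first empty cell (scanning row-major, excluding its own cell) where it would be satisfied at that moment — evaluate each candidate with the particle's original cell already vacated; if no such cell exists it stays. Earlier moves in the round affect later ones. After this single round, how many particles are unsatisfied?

Initially unsatisfied (in order): (4,1).
  (4,1) → (1,1).
Resulting grid:
B B B B
B . . .
. . A A
. . A .
A A . .
All satisfied now.

0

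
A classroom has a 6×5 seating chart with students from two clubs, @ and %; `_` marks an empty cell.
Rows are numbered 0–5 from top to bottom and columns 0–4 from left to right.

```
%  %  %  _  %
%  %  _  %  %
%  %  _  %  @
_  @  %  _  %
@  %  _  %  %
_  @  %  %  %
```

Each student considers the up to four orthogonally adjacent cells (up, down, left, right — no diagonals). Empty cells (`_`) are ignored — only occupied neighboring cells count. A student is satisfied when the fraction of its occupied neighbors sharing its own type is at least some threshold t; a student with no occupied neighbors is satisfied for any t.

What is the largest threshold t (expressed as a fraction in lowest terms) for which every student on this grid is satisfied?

0/1

Row 0: (0,0)% 2/2 · (0,1)% 3/3 · (0,2)% 1/1 · (0,4)% 1/1
Row 1: (1,0)% 3/3 · (1,1)% 3/3 · (1,3)% 2/2 · (1,4)% 2/3
Row 2: (2,0)% 2/2 · (2,1)% 2/3 · (2,3)% 1/2 · (2,4)@ 0/3
Row 3: (3,1)@ 0/3 · (3,2)% 0/1 · (3,4)% 1/2
Row 4: (4,0)@ 0/1 · (4,1)% 0/3 · (4,3)% 2/2 · (4,4)% 3/3
Row 5: (5,1)@ 0/2 · (5,2)% 1/2 · (5,3)% 3/3 · (5,4)% 2/2
The smallest same-type fraction is 0/3 at (2,4), which reduces to 0/1. Any threshold above that leaves this student unsatisfied.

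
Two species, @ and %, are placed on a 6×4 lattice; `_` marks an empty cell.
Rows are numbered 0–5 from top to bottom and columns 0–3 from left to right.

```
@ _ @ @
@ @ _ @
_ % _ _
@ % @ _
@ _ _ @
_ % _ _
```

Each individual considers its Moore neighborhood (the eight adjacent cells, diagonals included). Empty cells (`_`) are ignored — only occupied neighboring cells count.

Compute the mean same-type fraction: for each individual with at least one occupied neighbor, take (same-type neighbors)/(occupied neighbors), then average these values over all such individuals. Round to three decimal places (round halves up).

Row 0: (0,0)@ 2/2 · (0,2)@ 3/3 · (0,3)@ 2/2
Row 1: (1,0)@ 2/3 · (1,1)@ 3/4 · (1,3)@ 2/2
Row 2: (2,1)% 1/5
Row 3: (3,0)@ 1/3 · (3,1)% 1/4 · (3,2)@ 1/3
Row 4: (4,0)@ 1/3 · (4,3)@ 1/1
Row 5: (5,1)% 0/1
Sum over 13 individuals: 2/2 + 3/3 + 2/2 + 2/3 + 3/4 + 2/2 + 1/5 + 1/3 + 1/4 + 1/3 + 1/3 + 1/1 + 0/1 = 118/15; mean = 118/15 ÷ 13 = 118/195 = 0.605128… → 0.605.

0.605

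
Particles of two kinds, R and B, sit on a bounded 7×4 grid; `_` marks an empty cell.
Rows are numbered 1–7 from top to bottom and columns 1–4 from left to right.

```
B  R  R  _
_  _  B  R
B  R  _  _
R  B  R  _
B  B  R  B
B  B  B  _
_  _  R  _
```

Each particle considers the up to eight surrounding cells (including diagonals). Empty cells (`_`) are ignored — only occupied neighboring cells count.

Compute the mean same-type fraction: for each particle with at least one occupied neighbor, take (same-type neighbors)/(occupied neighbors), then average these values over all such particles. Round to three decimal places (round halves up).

0.414

(1,1)B 0/1
(1,2)R 1/3
(1,3)R 2/3
(2,3)B 0/4
(2,4)R 1/2
(3,1)B 1/3
(3,2)R 2/5
(4,1)R 1/5
(4,2)B 3/7
(4,3)R 2/5
(5,1)B 4/5
(5,2)B 5/8
(5,3)R 1/6
(5,4)B 1/3
(6,1)B 3/3
(6,2)B 4/6
(6,3)B 3/5
(7,3)R 0/2
Sum over 18 particles: 0/1 + 1/3 + 2/3 + 0/4 + 1/2 + 1/3 + 2/5 + 1/5 + 3/7 + 2/5 + 4/5 + 5/8 + 1/6 + 1/3 + 3/3 + 4/6 + 3/5 + 0/2 = 2087/280; mean = 2087/280 ÷ 18 = 2087/5040 = 0.414087… → 0.414.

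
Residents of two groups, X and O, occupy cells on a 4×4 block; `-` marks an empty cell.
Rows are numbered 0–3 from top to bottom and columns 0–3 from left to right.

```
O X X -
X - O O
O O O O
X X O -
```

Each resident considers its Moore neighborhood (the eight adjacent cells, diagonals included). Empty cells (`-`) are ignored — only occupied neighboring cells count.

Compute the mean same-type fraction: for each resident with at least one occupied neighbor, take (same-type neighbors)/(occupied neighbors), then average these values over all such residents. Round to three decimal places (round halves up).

0.495

Row 0: (0,0)O 0/2 · (0,1)X 2/4 · (0,2)X 1/3
Row 1: (1,0)X 1/4 · (1,2)O 4/6 · (1,3)O 3/4
Row 2: (2,0)O 1/4 · (2,1)O 4/7 · (2,2)O 5/6 · (2,3)O 4/4
Row 3: (3,0)X 1/3 · (3,1)X 1/5 · (3,2)O 3/4
Sum over 13 residents: 0/2 + 2/4 + 1/3 + 1/4 + 4/6 + 3/4 + 1/4 + 4/7 + 5/6 + 4/4 + 1/3 + 1/5 + 3/4 = 676/105; mean = 676/105 ÷ 13 = 52/105 = 0.495238… → 0.495.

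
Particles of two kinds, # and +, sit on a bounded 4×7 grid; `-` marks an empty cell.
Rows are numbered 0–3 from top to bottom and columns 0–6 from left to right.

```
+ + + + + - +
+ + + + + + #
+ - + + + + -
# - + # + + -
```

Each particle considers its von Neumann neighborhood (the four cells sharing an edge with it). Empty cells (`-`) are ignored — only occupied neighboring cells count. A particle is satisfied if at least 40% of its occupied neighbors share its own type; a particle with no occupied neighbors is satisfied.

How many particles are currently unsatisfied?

Row 0: (0,0)+ 2/2 ok · (0,1)+ 3/3 ok · (0,2)+ 3/3 ok · (0,3)+ 3/3 ok · (0,4)+ 2/2 ok · (0,6)+ 0/1 unhappy
Row 1: (1,0)+ 3/3 ok · (1,1)+ 3/3 ok · (1,2)+ 4/4 ok · (1,3)+ 4/4 ok · (1,4)+ 4/4 ok · (1,5)+ 2/3 ok · (1,6)# 0/2 unhappy
Row 2: (2,0)+ 1/2 ok · (2,2)+ 3/3 ok · (2,3)+ 3/4 ok · (2,4)+ 4/4 ok · (2,5)+ 3/3 ok
Row 3: (3,0)# 0/1 unhappy · (3,2)+ 1/2 ok · (3,3)# 0/3 unhappy · (3,4)+ 2/3 ok · (3,5)+ 2/2 ok
Unsatisfied: (0,6), (1,6), (3,0), (3,3) — 4 in total.

4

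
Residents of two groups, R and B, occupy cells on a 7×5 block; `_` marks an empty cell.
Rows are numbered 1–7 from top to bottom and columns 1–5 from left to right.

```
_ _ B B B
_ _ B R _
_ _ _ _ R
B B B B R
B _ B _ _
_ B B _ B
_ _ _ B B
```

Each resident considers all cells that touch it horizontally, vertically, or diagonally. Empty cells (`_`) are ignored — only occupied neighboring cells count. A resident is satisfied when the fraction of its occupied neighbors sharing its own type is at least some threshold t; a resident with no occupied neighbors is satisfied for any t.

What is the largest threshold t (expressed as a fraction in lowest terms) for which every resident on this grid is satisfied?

1/5

(1,3)B 2/3
(1,4)B 3/4
(1,5)B 1/2
(2,3)B 2/3
(2,4)R 1/5
(3,5)R 2/3
(4,1)B 2/2
(4,2)B 4/4
(4,3)B 3/3
(4,4)B 2/4
(4,5)R 1/2
(5,1)B 3/3
(5,3)B 5/5
(6,2)B 3/3
(6,3)B 3/3
(6,5)B 2/2
(7,4)B 3/3
(7,5)B 2/2
The smallest same-type fraction is 1/5 at (2,4), which reduces to 1/5. Any threshold above that leaves this resident unsatisfied.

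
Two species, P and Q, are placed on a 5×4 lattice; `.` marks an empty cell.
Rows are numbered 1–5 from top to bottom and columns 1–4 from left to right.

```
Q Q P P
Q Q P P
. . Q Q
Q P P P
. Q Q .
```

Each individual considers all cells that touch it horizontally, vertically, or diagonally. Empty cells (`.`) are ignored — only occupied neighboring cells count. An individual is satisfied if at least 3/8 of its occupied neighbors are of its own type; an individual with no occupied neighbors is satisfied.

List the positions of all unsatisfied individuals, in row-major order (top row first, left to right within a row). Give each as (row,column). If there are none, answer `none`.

(3,3), (3,4), (4,2), (4,3), (4,4), (5,3)

Row 1: (1,1)Q 3/3 ✓ · (1,2)Q 3/5 ✓ · (1,3)P 3/5 ✓ · (1,4)P 3/3 ✓
Row 2: (2,1)Q 3/3 ✓ · (2,2)Q 4/6 ✓ · (2,3)P 3/7 ✓ · (2,4)P 3/5 ✓
Row 3: (3,3)Q 2/7 ✗ · (3,4)Q 1/5 ✗
Row 4: (4,1)Q 1/2 ✓ · (4,2)P 1/5 ✗ · (4,3)P 2/6 ✗ · (4,4)P 1/4 ✗
Row 5: (5,2)Q 2/4 ✓ · (5,3)Q 1/4 ✗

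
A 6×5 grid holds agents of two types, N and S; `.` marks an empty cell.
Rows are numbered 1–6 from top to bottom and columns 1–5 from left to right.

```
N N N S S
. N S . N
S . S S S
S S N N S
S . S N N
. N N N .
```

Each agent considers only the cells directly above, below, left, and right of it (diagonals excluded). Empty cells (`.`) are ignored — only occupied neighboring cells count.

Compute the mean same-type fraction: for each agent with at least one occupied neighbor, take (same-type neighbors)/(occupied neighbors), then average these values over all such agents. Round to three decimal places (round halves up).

0.611

(1,1)N 1/1
(1,2)N 3/3
(1,3)N 1/3
(1,4)S 1/2
(1,5)S 1/2
(2,2)N 1/2
(2,3)S 1/3
(2,5)N 0/2
(3,1)S 1/1
(3,3)S 2/3
(3,4)S 2/3
(3,5)S 2/3
(4,1)S 3/3
(4,2)S 1/2
(4,3)N 1/4
(4,4)N 2/4
(4,5)S 1/3
(5,1)S 1/1
(5,3)S 0/3
(5,4)N 3/4
(5,5)N 1/2
(6,2)N 1/1
(6,3)N 2/3
(6,4)N 2/2
Sum over 24 agents: 1/1 + 3/3 + 1/3 + 1/2 + 1/2 + 1/2 + 1/3 + 0/2 + 1/1 + 2/3 + 2/3 + 2/3 + 3/3 + 1/2 + 1/4 + 2/4 + 1/3 + 1/1 + 0/3 + 3/4 + 1/2 + 1/1 + 2/3 + 2/2 = 44/3; mean = 44/3 ÷ 24 = 11/18 = 0.611111… → 0.611.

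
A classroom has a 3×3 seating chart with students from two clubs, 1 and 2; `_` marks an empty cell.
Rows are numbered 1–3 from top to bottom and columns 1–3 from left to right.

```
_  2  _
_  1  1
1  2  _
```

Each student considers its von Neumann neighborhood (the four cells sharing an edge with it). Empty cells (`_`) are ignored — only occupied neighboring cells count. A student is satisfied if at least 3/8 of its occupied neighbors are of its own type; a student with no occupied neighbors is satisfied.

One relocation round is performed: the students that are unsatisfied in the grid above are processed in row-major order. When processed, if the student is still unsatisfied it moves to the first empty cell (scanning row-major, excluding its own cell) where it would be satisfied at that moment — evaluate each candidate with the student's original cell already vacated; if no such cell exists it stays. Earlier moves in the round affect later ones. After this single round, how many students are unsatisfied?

0

Initially unsatisfied (in order): (1,2), (2,2), (3,1), (3,2).
  (1,2) → (1,1).
  (2,2): now satisfied by earlier moves; stays.
  (3,1) → (1,2).
  (3,2) → (2,1).
Resulting grid:
2 1 _
2 1 1
_ _ _
All satisfied now.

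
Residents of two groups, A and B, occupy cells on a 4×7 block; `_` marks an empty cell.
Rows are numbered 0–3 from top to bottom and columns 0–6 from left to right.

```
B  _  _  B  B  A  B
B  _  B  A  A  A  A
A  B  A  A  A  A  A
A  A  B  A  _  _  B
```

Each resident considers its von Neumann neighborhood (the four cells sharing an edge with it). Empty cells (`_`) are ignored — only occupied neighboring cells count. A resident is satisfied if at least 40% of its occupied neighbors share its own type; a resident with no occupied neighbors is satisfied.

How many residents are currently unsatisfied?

Row 0: (0,0)B 1/1 satisfied · (0,3)B 1/2 satisfied · (0,4)B 1/3 not · (0,5)A 1/3 not · (0,6)B 0/2 not
Row 1: (1,0)B 1/2 satisfied · (1,2)B 0/2 not · (1,3)A 2/4 satisfied · (1,4)A 3/4 satisfied · (1,5)A 4/4 satisfied · (1,6)A 2/3 satisfied
Row 2: (2,0)A 1/3 not · (2,1)B 0/3 not · (2,2)A 1/4 not · (2,3)A 4/4 satisfied · (2,4)A 3/3 satisfied · (2,5)A 3/3 satisfied · (2,6)A 2/3 satisfied
Row 3: (3,0)A 2/2 satisfied · (3,1)A 1/3 not · (3,2)B 0/3 not · (3,3)A 1/2 satisfied · (3,6)B 0/1 not
Unsatisfied: (0,4), (0,5), (0,6), (1,2), (2,0), (2,1), (2,2), (3,1), (3,2), (3,6) — 10 in total.

10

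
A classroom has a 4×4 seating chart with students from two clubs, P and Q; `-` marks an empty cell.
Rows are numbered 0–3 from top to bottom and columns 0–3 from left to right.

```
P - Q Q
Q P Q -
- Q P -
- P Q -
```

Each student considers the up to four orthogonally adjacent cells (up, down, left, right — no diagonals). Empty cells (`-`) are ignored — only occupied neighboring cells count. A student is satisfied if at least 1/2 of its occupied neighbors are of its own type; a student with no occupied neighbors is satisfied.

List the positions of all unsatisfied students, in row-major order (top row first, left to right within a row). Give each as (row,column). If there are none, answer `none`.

(0,0), (1,0), (1,1), (1,2), (2,1), (2,2), (3,1), (3,2)

Row 0: (0,0)P 0/1 unhappy · (0,2)Q 2/2 ok · (0,3)Q 1/1 ok
Row 1: (1,0)Q 0/2 unhappy · (1,1)P 0/3 unhappy · (1,2)Q 1/3 unhappy
Row 2: (2,1)Q 0/3 unhappy · (2,2)P 0/3 unhappy
Row 3: (3,1)P 0/2 unhappy · (3,2)Q 0/2 unhappy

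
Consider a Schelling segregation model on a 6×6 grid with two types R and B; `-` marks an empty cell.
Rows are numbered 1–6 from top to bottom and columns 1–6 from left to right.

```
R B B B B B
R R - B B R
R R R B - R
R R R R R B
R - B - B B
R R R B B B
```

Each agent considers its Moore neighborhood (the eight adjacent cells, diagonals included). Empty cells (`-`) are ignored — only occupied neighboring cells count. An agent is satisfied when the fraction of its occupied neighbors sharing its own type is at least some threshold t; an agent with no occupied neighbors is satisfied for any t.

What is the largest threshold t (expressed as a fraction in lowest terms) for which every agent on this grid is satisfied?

1/6

(1,1)R 2/3
(1,2)B 1/4
(1,3)B 3/4
(1,4)B 4/4
(1,5)B 4/5
(1,6)B 2/3
(2,1)R 4/5
(2,2)R 5/7
(2,4)B 5/6
(2,5)B 5/7
(2,6)R 1/4
(3,1)R 5/5
(3,2)R 7/7
(3,3)R 5/7
(3,4)B 2/6
(3,6)R 2/4
(4,1)R 4/4
(4,2)R 6/7
(4,3)R 4/6
(4,4)R 3/6
(4,5)R 2/6
(4,6)B 2/4
(5,1)R 4/4
(5,3)B 1/6
(5,5)B 5/7
(5,6)B 4/5
(6,1)R 2/2
(6,2)R 3/4
(6,3)R 1/3
(6,4)B 3/4
(6,5)B 4/4
(6,6)B 3/3
The smallest same-type fraction is 1/6 at (5,3), which reduces to 1/6. Any threshold above that leaves this agent unsatisfied.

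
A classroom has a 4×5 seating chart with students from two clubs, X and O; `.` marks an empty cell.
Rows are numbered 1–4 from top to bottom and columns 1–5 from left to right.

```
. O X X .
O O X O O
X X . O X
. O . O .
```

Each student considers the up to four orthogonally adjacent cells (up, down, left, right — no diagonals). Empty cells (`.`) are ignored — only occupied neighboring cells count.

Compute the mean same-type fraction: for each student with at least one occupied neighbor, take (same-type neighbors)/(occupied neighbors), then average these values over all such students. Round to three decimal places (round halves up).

0.464

Row 1: (1,2)O 1/2 · (1,3)X 2/3 · (1,4)X 1/2
Row 2: (2,1)O 1/2 · (2,2)O 2/4 · (2,3)X 1/3 · (2,4)O 2/4 · (2,5)O 1/2
Row 3: (3,1)X 1/2 · (3,2)X 1/3 · (3,4)O 2/3 · (3,5)X 0/2
Row 4: (4,2)O 0/1 · (4,4)O 1/1
Sum over 14 students: 1/2 + 2/3 + 1/2 + 1/2 + 2/4 + 1/3 + 2/4 + 1/2 + 1/2 + 1/3 + 2/3 + 0/2 + 0/1 + 1/1 = 13/2; mean = 13/2 ÷ 14 = 13/28 = 0.464285… → 0.464.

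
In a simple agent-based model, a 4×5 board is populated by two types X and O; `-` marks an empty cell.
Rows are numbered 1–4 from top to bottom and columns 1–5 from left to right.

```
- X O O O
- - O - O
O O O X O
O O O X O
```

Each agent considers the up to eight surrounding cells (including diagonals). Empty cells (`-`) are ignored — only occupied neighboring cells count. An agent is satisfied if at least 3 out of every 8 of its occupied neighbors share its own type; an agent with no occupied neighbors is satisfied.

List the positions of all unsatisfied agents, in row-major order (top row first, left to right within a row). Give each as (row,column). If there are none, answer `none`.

(1,2), (3,4), (4,4), (4,5)

(1,2)X 0/2 ✗
(1,3)O 2/3 ✓
(1,4)O 4/4 ✓
(1,5)O 2/2 ✓
(2,3)O 4/6 ✓
(2,5)O 3/4 ✓
(3,1)O 3/3 ✓
(3,2)O 6/6 ✓
(3,3)O 4/6 ✓
(3,4)X 1/7 ✗
(3,5)O 2/4 ✓
(4,1)O 3/3 ✓
(4,2)O 5/5 ✓
(4,3)O 3/5 ✓
(4,4)X 1/5 ✗
(4,5)O 1/3 ✗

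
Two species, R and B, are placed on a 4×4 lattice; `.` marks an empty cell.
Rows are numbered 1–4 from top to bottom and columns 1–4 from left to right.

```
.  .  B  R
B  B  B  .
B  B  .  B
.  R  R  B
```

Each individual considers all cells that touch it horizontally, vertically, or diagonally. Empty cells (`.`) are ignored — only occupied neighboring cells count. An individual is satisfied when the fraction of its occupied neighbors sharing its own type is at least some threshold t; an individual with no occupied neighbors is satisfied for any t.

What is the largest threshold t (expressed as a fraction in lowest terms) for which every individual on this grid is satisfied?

Row 1: (1,3)B 2/3 · (1,4)R 0/2
Row 2: (2,1)B 3/3 · (2,2)B 5/5 · (2,3)B 4/5
Row 3: (3,1)B 3/4 · (3,2)B 4/6 · (3,4)B 2/3
Row 4: (4,2)R 1/3 · (4,3)R 1/4 · (4,4)B 1/2
The smallest same-type fraction is 0/2 at (1,4), which reduces to 0/1. Any threshold above that leaves this individual unsatisfied.

0/1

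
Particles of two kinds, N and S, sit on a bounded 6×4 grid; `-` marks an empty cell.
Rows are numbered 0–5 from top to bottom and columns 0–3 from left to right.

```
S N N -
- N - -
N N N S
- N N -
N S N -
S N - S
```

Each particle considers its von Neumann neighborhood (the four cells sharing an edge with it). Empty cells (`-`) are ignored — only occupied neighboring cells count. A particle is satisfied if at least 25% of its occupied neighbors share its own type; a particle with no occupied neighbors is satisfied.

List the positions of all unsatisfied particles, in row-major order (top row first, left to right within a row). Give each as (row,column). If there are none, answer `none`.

(0,0)S 0/1 ✗
(0,1)N 2/3 ✓
(0,2)N 1/1 ✓
(1,1)N 2/2 ✓
(2,0)N 1/1 ✓
(2,1)N 4/4 ✓
(2,2)N 2/3 ✓
(2,3)S 0/1 ✗
(3,1)N 2/3 ✓
(3,2)N 3/3 ✓
(4,0)N 0/2 ✗
(4,1)S 0/4 ✗
(4,2)N 1/2 ✓
(5,0)S 0/2 ✗
(5,1)N 0/2 ✗
(5,3)S 0/0 ✓

(0,0), (2,3), (4,0), (4,1), (5,0), (5,1)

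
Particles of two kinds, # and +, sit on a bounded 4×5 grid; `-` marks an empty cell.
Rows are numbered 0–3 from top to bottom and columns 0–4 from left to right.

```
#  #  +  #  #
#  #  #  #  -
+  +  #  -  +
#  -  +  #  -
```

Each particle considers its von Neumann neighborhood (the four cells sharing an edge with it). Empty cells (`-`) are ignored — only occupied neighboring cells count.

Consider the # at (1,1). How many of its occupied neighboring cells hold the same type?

Occupied neighbors of (1,1): (0,1)=#, (2,1)=+, (1,0)=#, (1,2)=#.
Same type (#): 3 of 4.

3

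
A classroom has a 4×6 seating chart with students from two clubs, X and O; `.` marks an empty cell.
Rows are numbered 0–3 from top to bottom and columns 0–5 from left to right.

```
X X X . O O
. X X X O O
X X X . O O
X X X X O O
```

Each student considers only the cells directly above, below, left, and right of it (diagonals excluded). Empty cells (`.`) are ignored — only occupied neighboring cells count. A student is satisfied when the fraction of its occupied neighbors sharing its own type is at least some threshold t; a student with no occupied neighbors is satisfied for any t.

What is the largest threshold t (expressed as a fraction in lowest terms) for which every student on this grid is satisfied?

Row 0: (0,0)X 1/1 · (0,1)X 3/3 · (0,2)X 2/2 · (0,4)O 2/2 · (0,5)O 2/2
Row 1: (1,1)X 3/3 · (1,2)X 4/4 · (1,3)X 1/2 · (1,4)O 3/4 · (1,5)O 3/3
Row 2: (2,0)X 2/2 · (2,1)X 4/4 · (2,2)X 3/3 · (2,4)O 3/3 · (2,5)O 3/3
Row 3: (3,0)X 2/2 · (3,1)X 3/3 · (3,2)X 3/3 · (3,3)X 1/2 · (3,4)O 2/3 · (3,5)O 2/2
The smallest same-type fraction is 1/2 at (1,3), which reduces to 1/2. Any threshold above that leaves this student unsatisfied.

1/2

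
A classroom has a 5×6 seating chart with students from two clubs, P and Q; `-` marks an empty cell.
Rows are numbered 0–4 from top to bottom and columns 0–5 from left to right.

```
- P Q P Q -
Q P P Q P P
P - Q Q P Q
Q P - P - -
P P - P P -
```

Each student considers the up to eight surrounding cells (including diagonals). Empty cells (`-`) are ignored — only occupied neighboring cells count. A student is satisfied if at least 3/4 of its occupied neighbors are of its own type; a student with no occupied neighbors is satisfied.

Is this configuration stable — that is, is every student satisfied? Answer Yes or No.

Row 0: (0,1)P 2/4 not · (0,2)Q 1/5 not · (0,3)P 2/5 not · (0,4)Q 1/4 not
Row 1: (1,0)Q 0/3 not · (1,1)P 3/6 not · (1,2)P 3/7 not · (1,3)Q 4/8 not · (1,4)P 3/7 not · (1,5)P 2/4 not
Row 2: (2,0)P 2/4 not · (2,2)Q 2/6 not · (2,3)Q 2/6 not · (2,4)P 3/6 not · (2,5)Q 0/3 not
Row 3: (3,0)Q 0/4 not · (3,1)P 3/5 not · (3,3)P 3/5 not
Row 4: (4,0)P 2/3 not · (4,1)P 2/3 not · (4,3)P 2/2 satisfied · (4,4)P 2/2 satisfied
For instance (0,1) has only 2/4 same-type neighbors, below 3/4.

No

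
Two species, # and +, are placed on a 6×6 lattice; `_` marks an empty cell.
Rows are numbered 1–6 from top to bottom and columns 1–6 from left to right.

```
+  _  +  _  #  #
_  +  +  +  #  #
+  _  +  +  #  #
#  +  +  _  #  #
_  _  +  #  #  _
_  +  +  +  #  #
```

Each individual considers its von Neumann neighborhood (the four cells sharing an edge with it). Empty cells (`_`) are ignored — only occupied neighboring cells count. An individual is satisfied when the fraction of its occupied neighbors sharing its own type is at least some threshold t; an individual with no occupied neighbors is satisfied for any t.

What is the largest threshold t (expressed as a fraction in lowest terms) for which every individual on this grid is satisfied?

Row 1: (1,1)+ — no occupied neighbors · (1,3)+ 1/1 · (1,5)# 2/2 · (1,6)# 2/2
Row 2: (2,2)+ 1/1 · (2,3)+ 4/4 · (2,4)+ 2/3 · (2,5)# 3/4 · (2,6)# 3/3
Row 3: (3,1)+ 0/1 · (3,3)+ 3/3 · (3,4)+ 2/3 · (3,5)# 3/4 · (3,6)# 3/3
Row 4: (4,1)# 0/2 · (4,2)+ 1/2 · (4,3)+ 3/3 · (4,5)# 3/3 · (4,6)# 2/2
Row 5: (5,3)+ 2/3 · (5,4)# 1/3 · (5,5)# 3/3
Row 6: (6,2)+ 1/1 · (6,3)+ 3/3 · (6,4)+ 1/3 · (6,5)# 2/3 · (6,6)# 1/1
The smallest same-type fraction is 0/1 at (3,1), which reduces to 0/1. Any threshold above that leaves this individual unsatisfied.

0/1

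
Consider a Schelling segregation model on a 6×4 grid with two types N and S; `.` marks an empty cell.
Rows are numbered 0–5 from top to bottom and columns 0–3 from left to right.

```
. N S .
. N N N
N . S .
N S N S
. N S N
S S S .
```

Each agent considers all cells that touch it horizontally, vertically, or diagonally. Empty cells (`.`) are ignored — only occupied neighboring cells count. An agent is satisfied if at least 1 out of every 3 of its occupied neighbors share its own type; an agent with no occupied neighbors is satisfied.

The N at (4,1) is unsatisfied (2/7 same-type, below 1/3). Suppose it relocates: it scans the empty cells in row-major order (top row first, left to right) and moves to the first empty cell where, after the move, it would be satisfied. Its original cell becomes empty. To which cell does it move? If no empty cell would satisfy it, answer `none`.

Vacating (4,1). Empty cells in order:
  (0,0): 2/2 same-type → satisfied — stop here.

(0,0)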